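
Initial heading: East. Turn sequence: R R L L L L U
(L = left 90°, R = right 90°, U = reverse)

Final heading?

Answer: Final heading: East

Derivation:
Start: East
  R (right (90° clockwise)) -> South
  R (right (90° clockwise)) -> West
  L (left (90° counter-clockwise)) -> South
  L (left (90° counter-clockwise)) -> East
  L (left (90° counter-clockwise)) -> North
  L (left (90° counter-clockwise)) -> West
  U (U-turn (180°)) -> East
Final: East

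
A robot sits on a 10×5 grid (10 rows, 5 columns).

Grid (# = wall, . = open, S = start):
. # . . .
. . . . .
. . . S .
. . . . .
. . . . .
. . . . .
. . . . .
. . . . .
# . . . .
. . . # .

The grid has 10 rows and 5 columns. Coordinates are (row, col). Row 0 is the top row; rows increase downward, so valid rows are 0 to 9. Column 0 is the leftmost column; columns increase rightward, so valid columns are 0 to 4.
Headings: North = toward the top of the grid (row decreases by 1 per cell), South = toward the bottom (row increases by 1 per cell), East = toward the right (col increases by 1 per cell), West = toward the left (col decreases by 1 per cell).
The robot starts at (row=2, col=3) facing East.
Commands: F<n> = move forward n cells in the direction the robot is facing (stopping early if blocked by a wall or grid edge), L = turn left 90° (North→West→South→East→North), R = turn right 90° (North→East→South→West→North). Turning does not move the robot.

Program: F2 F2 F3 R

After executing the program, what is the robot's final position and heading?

Start: (row=2, col=3), facing East
  F2: move forward 1/2 (blocked), now at (row=2, col=4)
  F2: move forward 0/2 (blocked), now at (row=2, col=4)
  F3: move forward 0/3 (blocked), now at (row=2, col=4)
  R: turn right, now facing South
Final: (row=2, col=4), facing South

Answer: Final position: (row=2, col=4), facing South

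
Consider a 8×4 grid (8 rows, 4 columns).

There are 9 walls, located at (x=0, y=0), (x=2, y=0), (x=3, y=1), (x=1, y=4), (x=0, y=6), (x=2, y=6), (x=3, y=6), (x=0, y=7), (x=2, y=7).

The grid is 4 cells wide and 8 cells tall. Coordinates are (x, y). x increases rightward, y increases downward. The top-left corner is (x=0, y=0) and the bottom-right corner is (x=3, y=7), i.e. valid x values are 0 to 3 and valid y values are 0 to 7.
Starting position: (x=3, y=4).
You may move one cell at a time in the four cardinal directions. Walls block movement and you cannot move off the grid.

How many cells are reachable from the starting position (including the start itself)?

BFS flood-fill from (x=3, y=4):
  Distance 0: (x=3, y=4)
  Distance 1: (x=3, y=3), (x=2, y=4), (x=3, y=5)
  Distance 2: (x=3, y=2), (x=2, y=3), (x=2, y=5)
  Distance 3: (x=2, y=2), (x=1, y=3), (x=1, y=5)
  Distance 4: (x=2, y=1), (x=1, y=2), (x=0, y=3), (x=0, y=5), (x=1, y=6)
  Distance 5: (x=1, y=1), (x=0, y=2), (x=0, y=4), (x=1, y=7)
  Distance 6: (x=1, y=0), (x=0, y=1)
Total reachable: 21 (grid has 23 open cells total)

Answer: Reachable cells: 21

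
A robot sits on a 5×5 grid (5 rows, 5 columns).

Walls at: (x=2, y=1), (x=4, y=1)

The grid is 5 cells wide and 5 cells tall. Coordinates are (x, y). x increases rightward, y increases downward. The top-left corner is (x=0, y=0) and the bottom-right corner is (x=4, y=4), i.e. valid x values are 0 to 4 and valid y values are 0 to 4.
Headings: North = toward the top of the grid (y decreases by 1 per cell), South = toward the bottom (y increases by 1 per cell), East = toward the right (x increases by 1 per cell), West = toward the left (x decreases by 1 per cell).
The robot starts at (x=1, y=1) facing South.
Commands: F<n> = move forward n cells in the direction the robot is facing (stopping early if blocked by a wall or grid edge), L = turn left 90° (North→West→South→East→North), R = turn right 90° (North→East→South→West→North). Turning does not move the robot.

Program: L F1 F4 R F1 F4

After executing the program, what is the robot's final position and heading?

Start: (x=1, y=1), facing South
  L: turn left, now facing East
  F1: move forward 0/1 (blocked), now at (x=1, y=1)
  F4: move forward 0/4 (blocked), now at (x=1, y=1)
  R: turn right, now facing South
  F1: move forward 1, now at (x=1, y=2)
  F4: move forward 2/4 (blocked), now at (x=1, y=4)
Final: (x=1, y=4), facing South

Answer: Final position: (x=1, y=4), facing South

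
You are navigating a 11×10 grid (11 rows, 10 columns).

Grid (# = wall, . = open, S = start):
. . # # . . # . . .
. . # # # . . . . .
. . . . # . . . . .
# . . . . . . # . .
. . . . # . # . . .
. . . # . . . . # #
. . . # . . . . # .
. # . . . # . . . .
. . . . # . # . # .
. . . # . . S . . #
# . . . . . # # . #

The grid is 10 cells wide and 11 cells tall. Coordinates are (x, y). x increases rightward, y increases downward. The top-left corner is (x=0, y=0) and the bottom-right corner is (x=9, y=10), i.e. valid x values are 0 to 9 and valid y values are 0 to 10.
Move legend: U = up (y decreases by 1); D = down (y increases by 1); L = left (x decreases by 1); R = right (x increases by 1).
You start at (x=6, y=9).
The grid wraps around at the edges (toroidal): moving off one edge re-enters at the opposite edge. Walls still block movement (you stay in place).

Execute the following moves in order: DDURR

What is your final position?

Answer: Final position: (x=8, y=9)

Derivation:
Start: (x=6, y=9)
  D (down): blocked, stay at (x=6, y=9)
  D (down): blocked, stay at (x=6, y=9)
  U (up): blocked, stay at (x=6, y=9)
  R (right): (x=6, y=9) -> (x=7, y=9)
  R (right): (x=7, y=9) -> (x=8, y=9)
Final: (x=8, y=9)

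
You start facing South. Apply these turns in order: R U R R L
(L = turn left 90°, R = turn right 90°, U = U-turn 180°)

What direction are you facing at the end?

Answer: Final heading: South

Derivation:
Start: South
  R (right (90° clockwise)) -> West
  U (U-turn (180°)) -> East
  R (right (90° clockwise)) -> South
  R (right (90° clockwise)) -> West
  L (left (90° counter-clockwise)) -> South
Final: South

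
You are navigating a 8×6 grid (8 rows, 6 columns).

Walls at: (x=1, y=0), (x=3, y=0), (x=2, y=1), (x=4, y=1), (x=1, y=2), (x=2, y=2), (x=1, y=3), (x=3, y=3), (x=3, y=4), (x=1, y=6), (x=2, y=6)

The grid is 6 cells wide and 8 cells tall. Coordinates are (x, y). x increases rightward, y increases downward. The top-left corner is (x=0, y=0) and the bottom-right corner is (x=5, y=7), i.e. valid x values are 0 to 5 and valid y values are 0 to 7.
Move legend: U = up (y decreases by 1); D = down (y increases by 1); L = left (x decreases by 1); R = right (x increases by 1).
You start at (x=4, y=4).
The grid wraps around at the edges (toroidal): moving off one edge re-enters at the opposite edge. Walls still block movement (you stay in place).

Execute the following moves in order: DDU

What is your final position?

Start: (x=4, y=4)
  D (down): (x=4, y=4) -> (x=4, y=5)
  D (down): (x=4, y=5) -> (x=4, y=6)
  U (up): (x=4, y=6) -> (x=4, y=5)
Final: (x=4, y=5)

Answer: Final position: (x=4, y=5)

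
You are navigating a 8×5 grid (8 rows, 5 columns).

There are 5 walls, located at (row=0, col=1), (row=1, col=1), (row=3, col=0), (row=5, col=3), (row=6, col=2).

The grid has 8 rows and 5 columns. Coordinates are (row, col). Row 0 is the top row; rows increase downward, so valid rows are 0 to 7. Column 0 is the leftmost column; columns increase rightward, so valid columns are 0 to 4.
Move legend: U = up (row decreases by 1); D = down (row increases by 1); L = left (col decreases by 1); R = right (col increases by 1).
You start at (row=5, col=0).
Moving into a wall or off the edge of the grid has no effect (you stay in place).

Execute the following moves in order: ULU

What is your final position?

Start: (row=5, col=0)
  U (up): (row=5, col=0) -> (row=4, col=0)
  L (left): blocked, stay at (row=4, col=0)
  U (up): blocked, stay at (row=4, col=0)
Final: (row=4, col=0)

Answer: Final position: (row=4, col=0)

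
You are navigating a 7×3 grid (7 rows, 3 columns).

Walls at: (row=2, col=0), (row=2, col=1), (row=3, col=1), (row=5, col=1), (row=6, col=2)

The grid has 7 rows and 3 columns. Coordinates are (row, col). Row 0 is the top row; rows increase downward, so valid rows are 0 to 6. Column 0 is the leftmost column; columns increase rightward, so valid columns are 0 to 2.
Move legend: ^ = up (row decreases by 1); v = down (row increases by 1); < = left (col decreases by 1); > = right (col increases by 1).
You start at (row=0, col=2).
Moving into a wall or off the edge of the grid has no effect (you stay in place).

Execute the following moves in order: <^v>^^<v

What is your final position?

Start: (row=0, col=2)
  < (left): (row=0, col=2) -> (row=0, col=1)
  ^ (up): blocked, stay at (row=0, col=1)
  v (down): (row=0, col=1) -> (row=1, col=1)
  > (right): (row=1, col=1) -> (row=1, col=2)
  ^ (up): (row=1, col=2) -> (row=0, col=2)
  ^ (up): blocked, stay at (row=0, col=2)
  < (left): (row=0, col=2) -> (row=0, col=1)
  v (down): (row=0, col=1) -> (row=1, col=1)
Final: (row=1, col=1)

Answer: Final position: (row=1, col=1)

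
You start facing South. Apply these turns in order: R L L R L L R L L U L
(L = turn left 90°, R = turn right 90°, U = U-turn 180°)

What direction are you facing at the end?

Answer: Final heading: North

Derivation:
Start: South
  R (right (90° clockwise)) -> West
  L (left (90° counter-clockwise)) -> South
  L (left (90° counter-clockwise)) -> East
  R (right (90° clockwise)) -> South
  L (left (90° counter-clockwise)) -> East
  L (left (90° counter-clockwise)) -> North
  R (right (90° clockwise)) -> East
  L (left (90° counter-clockwise)) -> North
  L (left (90° counter-clockwise)) -> West
  U (U-turn (180°)) -> East
  L (left (90° counter-clockwise)) -> North
Final: North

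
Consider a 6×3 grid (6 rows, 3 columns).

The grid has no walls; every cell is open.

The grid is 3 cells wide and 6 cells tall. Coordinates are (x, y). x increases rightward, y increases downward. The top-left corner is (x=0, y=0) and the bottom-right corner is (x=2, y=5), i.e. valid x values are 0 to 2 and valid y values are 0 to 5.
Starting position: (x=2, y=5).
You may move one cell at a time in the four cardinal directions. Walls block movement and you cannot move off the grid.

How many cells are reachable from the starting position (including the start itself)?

BFS flood-fill from (x=2, y=5):
  Distance 0: (x=2, y=5)
  Distance 1: (x=2, y=4), (x=1, y=5)
  Distance 2: (x=2, y=3), (x=1, y=4), (x=0, y=5)
  Distance 3: (x=2, y=2), (x=1, y=3), (x=0, y=4)
  Distance 4: (x=2, y=1), (x=1, y=2), (x=0, y=3)
  Distance 5: (x=2, y=0), (x=1, y=1), (x=0, y=2)
  Distance 6: (x=1, y=0), (x=0, y=1)
  Distance 7: (x=0, y=0)
Total reachable: 18 (grid has 18 open cells total)

Answer: Reachable cells: 18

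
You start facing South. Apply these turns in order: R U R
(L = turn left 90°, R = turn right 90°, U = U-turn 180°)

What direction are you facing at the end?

Start: South
  R (right (90° clockwise)) -> West
  U (U-turn (180°)) -> East
  R (right (90° clockwise)) -> South
Final: South

Answer: Final heading: South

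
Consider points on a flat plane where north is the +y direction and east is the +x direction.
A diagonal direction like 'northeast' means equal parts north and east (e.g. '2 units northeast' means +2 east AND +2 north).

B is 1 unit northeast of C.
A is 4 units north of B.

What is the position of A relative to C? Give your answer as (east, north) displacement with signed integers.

Place C at the origin (east=0, north=0).
  B is 1 unit northeast of C: delta (east=+1, north=+1); B at (east=1, north=1).
  A is 4 units north of B: delta (east=+0, north=+4); A at (east=1, north=5).
Therefore A relative to C: (east=1, north=5).

Answer: A is at (east=1, north=5) relative to C.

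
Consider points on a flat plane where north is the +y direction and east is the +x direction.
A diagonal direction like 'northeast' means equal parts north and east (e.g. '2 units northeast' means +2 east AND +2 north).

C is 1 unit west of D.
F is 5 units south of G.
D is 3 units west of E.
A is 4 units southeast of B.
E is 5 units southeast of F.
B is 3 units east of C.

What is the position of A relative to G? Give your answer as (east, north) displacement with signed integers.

Answer: A is at (east=8, north=-14) relative to G.

Derivation:
Place G at the origin (east=0, north=0).
  F is 5 units south of G: delta (east=+0, north=-5); F at (east=0, north=-5).
  E is 5 units southeast of F: delta (east=+5, north=-5); E at (east=5, north=-10).
  D is 3 units west of E: delta (east=-3, north=+0); D at (east=2, north=-10).
  C is 1 unit west of D: delta (east=-1, north=+0); C at (east=1, north=-10).
  B is 3 units east of C: delta (east=+3, north=+0); B at (east=4, north=-10).
  A is 4 units southeast of B: delta (east=+4, north=-4); A at (east=8, north=-14).
Therefore A relative to G: (east=8, north=-14).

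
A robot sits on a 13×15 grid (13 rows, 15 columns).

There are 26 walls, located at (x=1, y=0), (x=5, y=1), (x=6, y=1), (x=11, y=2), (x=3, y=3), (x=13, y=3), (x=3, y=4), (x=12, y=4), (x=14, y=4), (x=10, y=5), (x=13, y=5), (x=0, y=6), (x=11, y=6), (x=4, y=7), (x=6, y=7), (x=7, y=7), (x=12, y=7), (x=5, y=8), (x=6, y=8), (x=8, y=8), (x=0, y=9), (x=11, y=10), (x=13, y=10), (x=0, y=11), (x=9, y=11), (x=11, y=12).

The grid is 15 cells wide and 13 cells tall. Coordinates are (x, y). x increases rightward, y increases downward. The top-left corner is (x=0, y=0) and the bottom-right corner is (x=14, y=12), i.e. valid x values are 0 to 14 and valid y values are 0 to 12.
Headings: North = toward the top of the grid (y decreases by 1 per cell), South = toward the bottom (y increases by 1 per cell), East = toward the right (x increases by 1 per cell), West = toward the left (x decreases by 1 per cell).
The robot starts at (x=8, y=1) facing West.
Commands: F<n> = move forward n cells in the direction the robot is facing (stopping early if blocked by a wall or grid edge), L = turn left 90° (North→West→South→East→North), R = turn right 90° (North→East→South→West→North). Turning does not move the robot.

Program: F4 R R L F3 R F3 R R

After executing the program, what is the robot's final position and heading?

Answer: Final position: (x=10, y=0), facing West

Derivation:
Start: (x=8, y=1), facing West
  F4: move forward 1/4 (blocked), now at (x=7, y=1)
  R: turn right, now facing North
  R: turn right, now facing East
  L: turn left, now facing North
  F3: move forward 1/3 (blocked), now at (x=7, y=0)
  R: turn right, now facing East
  F3: move forward 3, now at (x=10, y=0)
  R: turn right, now facing South
  R: turn right, now facing West
Final: (x=10, y=0), facing West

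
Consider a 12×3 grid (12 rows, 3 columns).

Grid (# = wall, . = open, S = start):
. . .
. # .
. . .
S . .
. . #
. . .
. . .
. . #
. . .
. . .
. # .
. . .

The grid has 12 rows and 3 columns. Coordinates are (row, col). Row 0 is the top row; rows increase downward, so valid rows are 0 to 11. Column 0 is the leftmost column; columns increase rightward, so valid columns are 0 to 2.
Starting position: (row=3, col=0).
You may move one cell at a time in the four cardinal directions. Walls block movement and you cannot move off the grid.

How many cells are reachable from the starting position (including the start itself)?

BFS flood-fill from (row=3, col=0):
  Distance 0: (row=3, col=0)
  Distance 1: (row=2, col=0), (row=3, col=1), (row=4, col=0)
  Distance 2: (row=1, col=0), (row=2, col=1), (row=3, col=2), (row=4, col=1), (row=5, col=0)
  Distance 3: (row=0, col=0), (row=2, col=2), (row=5, col=1), (row=6, col=0)
  Distance 4: (row=0, col=1), (row=1, col=2), (row=5, col=2), (row=6, col=1), (row=7, col=0)
  Distance 5: (row=0, col=2), (row=6, col=2), (row=7, col=1), (row=8, col=0)
  Distance 6: (row=8, col=1), (row=9, col=0)
  Distance 7: (row=8, col=2), (row=9, col=1), (row=10, col=0)
  Distance 8: (row=9, col=2), (row=11, col=0)
  Distance 9: (row=10, col=2), (row=11, col=1)
  Distance 10: (row=11, col=2)
Total reachable: 32 (grid has 32 open cells total)

Answer: Reachable cells: 32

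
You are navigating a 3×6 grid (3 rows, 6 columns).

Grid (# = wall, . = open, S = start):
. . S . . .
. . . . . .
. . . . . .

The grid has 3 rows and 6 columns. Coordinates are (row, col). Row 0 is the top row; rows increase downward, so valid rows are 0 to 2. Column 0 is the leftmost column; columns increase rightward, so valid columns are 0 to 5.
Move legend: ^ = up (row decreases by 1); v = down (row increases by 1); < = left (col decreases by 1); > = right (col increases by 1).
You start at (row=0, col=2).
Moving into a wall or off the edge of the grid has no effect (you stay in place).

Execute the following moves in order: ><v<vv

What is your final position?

Answer: Final position: (row=2, col=1)

Derivation:
Start: (row=0, col=2)
  > (right): (row=0, col=2) -> (row=0, col=3)
  < (left): (row=0, col=3) -> (row=0, col=2)
  v (down): (row=0, col=2) -> (row=1, col=2)
  < (left): (row=1, col=2) -> (row=1, col=1)
  v (down): (row=1, col=1) -> (row=2, col=1)
  v (down): blocked, stay at (row=2, col=1)
Final: (row=2, col=1)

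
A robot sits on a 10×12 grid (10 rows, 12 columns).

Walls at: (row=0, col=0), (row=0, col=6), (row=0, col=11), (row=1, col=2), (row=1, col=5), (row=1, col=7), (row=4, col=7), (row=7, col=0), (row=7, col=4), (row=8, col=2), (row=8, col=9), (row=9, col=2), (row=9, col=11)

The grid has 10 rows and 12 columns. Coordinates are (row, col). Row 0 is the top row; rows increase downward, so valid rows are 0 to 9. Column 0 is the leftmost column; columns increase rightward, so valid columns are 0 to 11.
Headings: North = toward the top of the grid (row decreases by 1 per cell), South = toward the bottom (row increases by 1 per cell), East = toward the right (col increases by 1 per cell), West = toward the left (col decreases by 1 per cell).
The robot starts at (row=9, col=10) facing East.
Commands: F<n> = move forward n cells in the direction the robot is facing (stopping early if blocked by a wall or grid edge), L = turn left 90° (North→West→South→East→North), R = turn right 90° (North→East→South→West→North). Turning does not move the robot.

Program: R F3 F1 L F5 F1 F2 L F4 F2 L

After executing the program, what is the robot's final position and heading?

Answer: Final position: (row=3, col=10), facing West

Derivation:
Start: (row=9, col=10), facing East
  R: turn right, now facing South
  F3: move forward 0/3 (blocked), now at (row=9, col=10)
  F1: move forward 0/1 (blocked), now at (row=9, col=10)
  L: turn left, now facing East
  F5: move forward 0/5 (blocked), now at (row=9, col=10)
  F1: move forward 0/1 (blocked), now at (row=9, col=10)
  F2: move forward 0/2 (blocked), now at (row=9, col=10)
  L: turn left, now facing North
  F4: move forward 4, now at (row=5, col=10)
  F2: move forward 2, now at (row=3, col=10)
  L: turn left, now facing West
Final: (row=3, col=10), facing West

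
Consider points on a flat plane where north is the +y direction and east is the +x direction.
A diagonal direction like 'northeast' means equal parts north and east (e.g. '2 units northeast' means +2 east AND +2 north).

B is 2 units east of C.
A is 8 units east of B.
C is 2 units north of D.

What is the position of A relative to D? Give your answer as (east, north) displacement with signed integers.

Answer: A is at (east=10, north=2) relative to D.

Derivation:
Place D at the origin (east=0, north=0).
  C is 2 units north of D: delta (east=+0, north=+2); C at (east=0, north=2).
  B is 2 units east of C: delta (east=+2, north=+0); B at (east=2, north=2).
  A is 8 units east of B: delta (east=+8, north=+0); A at (east=10, north=2).
Therefore A relative to D: (east=10, north=2).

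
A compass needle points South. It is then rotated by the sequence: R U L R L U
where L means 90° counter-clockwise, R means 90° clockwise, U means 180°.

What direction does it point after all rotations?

Start: South
  R (right (90° clockwise)) -> West
  U (U-turn (180°)) -> East
  L (left (90° counter-clockwise)) -> North
  R (right (90° clockwise)) -> East
  L (left (90° counter-clockwise)) -> North
  U (U-turn (180°)) -> South
Final: South

Answer: Final heading: South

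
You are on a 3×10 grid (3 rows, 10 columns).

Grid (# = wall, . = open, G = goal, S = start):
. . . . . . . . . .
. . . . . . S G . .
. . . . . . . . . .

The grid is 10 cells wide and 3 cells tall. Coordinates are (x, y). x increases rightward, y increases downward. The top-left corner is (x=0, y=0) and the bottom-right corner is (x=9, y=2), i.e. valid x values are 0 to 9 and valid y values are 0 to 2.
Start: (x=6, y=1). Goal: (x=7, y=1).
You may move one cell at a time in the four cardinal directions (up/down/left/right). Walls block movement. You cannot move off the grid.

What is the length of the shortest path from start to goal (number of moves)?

BFS from (x=6, y=1) until reaching (x=7, y=1):
  Distance 0: (x=6, y=1)
  Distance 1: (x=6, y=0), (x=5, y=1), (x=7, y=1), (x=6, y=2)  <- goal reached here
One shortest path (1 moves): (x=6, y=1) -> (x=7, y=1)

Answer: Shortest path length: 1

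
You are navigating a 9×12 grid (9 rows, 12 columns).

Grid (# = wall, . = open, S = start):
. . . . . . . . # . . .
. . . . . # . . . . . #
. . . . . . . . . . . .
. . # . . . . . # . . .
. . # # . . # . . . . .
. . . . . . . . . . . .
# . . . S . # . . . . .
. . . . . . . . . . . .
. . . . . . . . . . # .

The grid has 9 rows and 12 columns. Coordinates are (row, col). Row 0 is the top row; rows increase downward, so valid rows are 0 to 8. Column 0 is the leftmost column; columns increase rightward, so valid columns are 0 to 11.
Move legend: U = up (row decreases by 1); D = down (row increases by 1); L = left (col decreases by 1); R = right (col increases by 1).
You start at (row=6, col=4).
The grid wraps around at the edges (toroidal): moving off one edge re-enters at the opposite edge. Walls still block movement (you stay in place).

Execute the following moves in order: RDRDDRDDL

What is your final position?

Start: (row=6, col=4)
  R (right): (row=6, col=4) -> (row=6, col=5)
  D (down): (row=6, col=5) -> (row=7, col=5)
  R (right): (row=7, col=5) -> (row=7, col=6)
  D (down): (row=7, col=6) -> (row=8, col=6)
  D (down): (row=8, col=6) -> (row=0, col=6)
  R (right): (row=0, col=6) -> (row=0, col=7)
  D (down): (row=0, col=7) -> (row=1, col=7)
  D (down): (row=1, col=7) -> (row=2, col=7)
  L (left): (row=2, col=7) -> (row=2, col=6)
Final: (row=2, col=6)

Answer: Final position: (row=2, col=6)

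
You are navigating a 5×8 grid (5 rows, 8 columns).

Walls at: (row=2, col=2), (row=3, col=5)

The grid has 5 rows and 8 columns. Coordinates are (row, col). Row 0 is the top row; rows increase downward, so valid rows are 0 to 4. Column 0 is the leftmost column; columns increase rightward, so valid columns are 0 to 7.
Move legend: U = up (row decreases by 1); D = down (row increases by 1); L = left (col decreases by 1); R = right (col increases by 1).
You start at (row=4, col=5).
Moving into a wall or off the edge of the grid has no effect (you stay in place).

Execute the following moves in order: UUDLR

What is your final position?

Start: (row=4, col=5)
  U (up): blocked, stay at (row=4, col=5)
  U (up): blocked, stay at (row=4, col=5)
  D (down): blocked, stay at (row=4, col=5)
  L (left): (row=4, col=5) -> (row=4, col=4)
  R (right): (row=4, col=4) -> (row=4, col=5)
Final: (row=4, col=5)

Answer: Final position: (row=4, col=5)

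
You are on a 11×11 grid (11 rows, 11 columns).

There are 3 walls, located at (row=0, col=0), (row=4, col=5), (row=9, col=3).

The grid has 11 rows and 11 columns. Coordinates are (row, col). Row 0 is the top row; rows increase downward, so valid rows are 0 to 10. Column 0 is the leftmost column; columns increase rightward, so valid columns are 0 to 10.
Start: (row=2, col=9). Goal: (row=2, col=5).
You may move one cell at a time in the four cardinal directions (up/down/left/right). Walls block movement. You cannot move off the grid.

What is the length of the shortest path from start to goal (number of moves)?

Answer: Shortest path length: 4

Derivation:
BFS from (row=2, col=9) until reaching (row=2, col=5):
  Distance 0: (row=2, col=9)
  Distance 1: (row=1, col=9), (row=2, col=8), (row=2, col=10), (row=3, col=9)
  Distance 2: (row=0, col=9), (row=1, col=8), (row=1, col=10), (row=2, col=7), (row=3, col=8), (row=3, col=10), (row=4, col=9)
  Distance 3: (row=0, col=8), (row=0, col=10), (row=1, col=7), (row=2, col=6), (row=3, col=7), (row=4, col=8), (row=4, col=10), (row=5, col=9)
  Distance 4: (row=0, col=7), (row=1, col=6), (row=2, col=5), (row=3, col=6), (row=4, col=7), (row=5, col=8), (row=5, col=10), (row=6, col=9)  <- goal reached here
One shortest path (4 moves): (row=2, col=9) -> (row=2, col=8) -> (row=2, col=7) -> (row=2, col=6) -> (row=2, col=5)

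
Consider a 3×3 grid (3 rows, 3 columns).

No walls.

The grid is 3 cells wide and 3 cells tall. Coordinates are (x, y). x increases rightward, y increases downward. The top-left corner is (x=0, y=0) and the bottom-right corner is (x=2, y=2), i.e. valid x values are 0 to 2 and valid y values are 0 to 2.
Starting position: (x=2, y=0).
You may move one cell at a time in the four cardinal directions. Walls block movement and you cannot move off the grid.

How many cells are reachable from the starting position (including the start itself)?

Answer: Reachable cells: 9

Derivation:
BFS flood-fill from (x=2, y=0):
  Distance 0: (x=2, y=0)
  Distance 1: (x=1, y=0), (x=2, y=1)
  Distance 2: (x=0, y=0), (x=1, y=1), (x=2, y=2)
  Distance 3: (x=0, y=1), (x=1, y=2)
  Distance 4: (x=0, y=2)
Total reachable: 9 (grid has 9 open cells total)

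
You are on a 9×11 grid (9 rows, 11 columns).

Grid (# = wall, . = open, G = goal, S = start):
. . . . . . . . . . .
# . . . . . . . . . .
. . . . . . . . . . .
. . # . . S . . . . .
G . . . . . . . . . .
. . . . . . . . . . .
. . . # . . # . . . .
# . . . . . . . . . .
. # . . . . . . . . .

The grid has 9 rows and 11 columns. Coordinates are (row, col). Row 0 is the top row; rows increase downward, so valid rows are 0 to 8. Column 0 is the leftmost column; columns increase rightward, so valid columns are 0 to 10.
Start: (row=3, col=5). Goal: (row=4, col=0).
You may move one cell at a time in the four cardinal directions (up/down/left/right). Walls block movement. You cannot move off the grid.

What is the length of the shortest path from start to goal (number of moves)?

Answer: Shortest path length: 6

Derivation:
BFS from (row=3, col=5) until reaching (row=4, col=0):
  Distance 0: (row=3, col=5)
  Distance 1: (row=2, col=5), (row=3, col=4), (row=3, col=6), (row=4, col=5)
  Distance 2: (row=1, col=5), (row=2, col=4), (row=2, col=6), (row=3, col=3), (row=3, col=7), (row=4, col=4), (row=4, col=6), (row=5, col=5)
  Distance 3: (row=0, col=5), (row=1, col=4), (row=1, col=6), (row=2, col=3), (row=2, col=7), (row=3, col=8), (row=4, col=3), (row=4, col=7), (row=5, col=4), (row=5, col=6), (row=6, col=5)
  Distance 4: (row=0, col=4), (row=0, col=6), (row=1, col=3), (row=1, col=7), (row=2, col=2), (row=2, col=8), (row=3, col=9), (row=4, col=2), (row=4, col=8), (row=5, col=3), (row=5, col=7), (row=6, col=4), (row=7, col=5)
  Distance 5: (row=0, col=3), (row=0, col=7), (row=1, col=2), (row=1, col=8), (row=2, col=1), (row=2, col=9), (row=3, col=10), (row=4, col=1), (row=4, col=9), (row=5, col=2), (row=5, col=8), (row=6, col=7), (row=7, col=4), (row=7, col=6), (row=8, col=5)
  Distance 6: (row=0, col=2), (row=0, col=8), (row=1, col=1), (row=1, col=9), (row=2, col=0), (row=2, col=10), (row=3, col=1), (row=4, col=0), (row=4, col=10), (row=5, col=1), (row=5, col=9), (row=6, col=2), (row=6, col=8), (row=7, col=3), (row=7, col=7), (row=8, col=4), (row=8, col=6)  <- goal reached here
One shortest path (6 moves): (row=3, col=5) -> (row=3, col=4) -> (row=3, col=3) -> (row=4, col=3) -> (row=4, col=2) -> (row=4, col=1) -> (row=4, col=0)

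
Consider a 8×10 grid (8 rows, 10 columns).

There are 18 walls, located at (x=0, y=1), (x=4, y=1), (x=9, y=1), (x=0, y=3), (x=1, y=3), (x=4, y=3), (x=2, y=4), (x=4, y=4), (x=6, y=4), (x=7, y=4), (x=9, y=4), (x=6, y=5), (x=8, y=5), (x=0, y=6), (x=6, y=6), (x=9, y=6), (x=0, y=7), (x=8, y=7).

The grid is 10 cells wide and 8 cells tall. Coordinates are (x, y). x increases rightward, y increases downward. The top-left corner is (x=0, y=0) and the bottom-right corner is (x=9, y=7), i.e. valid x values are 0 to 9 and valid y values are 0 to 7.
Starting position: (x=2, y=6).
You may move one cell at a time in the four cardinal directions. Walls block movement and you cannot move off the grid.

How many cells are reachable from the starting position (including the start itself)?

Answer: Reachable cells: 60

Derivation:
BFS flood-fill from (x=2, y=6):
  Distance 0: (x=2, y=6)
  Distance 1: (x=2, y=5), (x=1, y=6), (x=3, y=6), (x=2, y=7)
  Distance 2: (x=1, y=5), (x=3, y=5), (x=4, y=6), (x=1, y=7), (x=3, y=7)
  Distance 3: (x=1, y=4), (x=3, y=4), (x=0, y=5), (x=4, y=5), (x=5, y=6), (x=4, y=7)
  Distance 4: (x=3, y=3), (x=0, y=4), (x=5, y=5), (x=5, y=7)
  Distance 5: (x=3, y=2), (x=2, y=3), (x=5, y=4), (x=6, y=7)
  Distance 6: (x=3, y=1), (x=2, y=2), (x=4, y=2), (x=5, y=3), (x=7, y=7)
  Distance 7: (x=3, y=0), (x=2, y=1), (x=1, y=2), (x=5, y=2), (x=6, y=3), (x=7, y=6)
  Distance 8: (x=2, y=0), (x=4, y=0), (x=1, y=1), (x=5, y=1), (x=0, y=2), (x=6, y=2), (x=7, y=3), (x=7, y=5), (x=8, y=6)
  Distance 9: (x=1, y=0), (x=5, y=0), (x=6, y=1), (x=7, y=2), (x=8, y=3)
  Distance 10: (x=0, y=0), (x=6, y=0), (x=7, y=1), (x=8, y=2), (x=9, y=3), (x=8, y=4)
  Distance 11: (x=7, y=0), (x=8, y=1), (x=9, y=2)
  Distance 12: (x=8, y=0)
  Distance 13: (x=9, y=0)
Total reachable: 60 (grid has 62 open cells total)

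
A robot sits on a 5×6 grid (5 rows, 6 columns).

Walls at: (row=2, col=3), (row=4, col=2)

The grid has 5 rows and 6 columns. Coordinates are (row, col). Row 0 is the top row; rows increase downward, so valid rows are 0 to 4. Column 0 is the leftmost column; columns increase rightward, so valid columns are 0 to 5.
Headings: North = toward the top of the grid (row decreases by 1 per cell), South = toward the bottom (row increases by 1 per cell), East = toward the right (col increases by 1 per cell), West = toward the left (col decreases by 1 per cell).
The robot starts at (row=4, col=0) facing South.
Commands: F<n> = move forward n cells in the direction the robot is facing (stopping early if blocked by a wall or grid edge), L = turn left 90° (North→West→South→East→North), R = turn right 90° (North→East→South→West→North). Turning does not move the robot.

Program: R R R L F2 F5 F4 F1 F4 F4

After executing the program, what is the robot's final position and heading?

Start: (row=4, col=0), facing South
  R: turn right, now facing West
  R: turn right, now facing North
  R: turn right, now facing East
  L: turn left, now facing North
  F2: move forward 2, now at (row=2, col=0)
  F5: move forward 2/5 (blocked), now at (row=0, col=0)
  F4: move forward 0/4 (blocked), now at (row=0, col=0)
  F1: move forward 0/1 (blocked), now at (row=0, col=0)
  F4: move forward 0/4 (blocked), now at (row=0, col=0)
  F4: move forward 0/4 (blocked), now at (row=0, col=0)
Final: (row=0, col=0), facing North

Answer: Final position: (row=0, col=0), facing North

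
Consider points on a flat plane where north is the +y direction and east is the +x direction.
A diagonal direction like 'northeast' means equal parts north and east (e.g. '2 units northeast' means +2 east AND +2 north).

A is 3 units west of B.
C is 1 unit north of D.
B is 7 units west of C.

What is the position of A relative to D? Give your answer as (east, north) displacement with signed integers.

Place D at the origin (east=0, north=0).
  C is 1 unit north of D: delta (east=+0, north=+1); C at (east=0, north=1).
  B is 7 units west of C: delta (east=-7, north=+0); B at (east=-7, north=1).
  A is 3 units west of B: delta (east=-3, north=+0); A at (east=-10, north=1).
Therefore A relative to D: (east=-10, north=1).

Answer: A is at (east=-10, north=1) relative to D.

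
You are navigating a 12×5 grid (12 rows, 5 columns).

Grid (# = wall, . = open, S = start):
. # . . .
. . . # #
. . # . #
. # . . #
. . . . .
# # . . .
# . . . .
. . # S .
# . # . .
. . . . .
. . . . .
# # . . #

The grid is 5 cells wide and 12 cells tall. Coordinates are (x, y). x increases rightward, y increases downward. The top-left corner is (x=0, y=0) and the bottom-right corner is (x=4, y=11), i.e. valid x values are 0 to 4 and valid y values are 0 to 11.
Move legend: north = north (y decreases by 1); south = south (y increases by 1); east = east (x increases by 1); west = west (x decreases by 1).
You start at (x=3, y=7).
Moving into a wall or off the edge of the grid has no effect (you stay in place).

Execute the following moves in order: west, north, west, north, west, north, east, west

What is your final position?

Answer: Final position: (x=2, y=4)

Derivation:
Start: (x=3, y=7)
  west (west): blocked, stay at (x=3, y=7)
  north (north): (x=3, y=7) -> (x=3, y=6)
  west (west): (x=3, y=6) -> (x=2, y=6)
  north (north): (x=2, y=6) -> (x=2, y=5)
  west (west): blocked, stay at (x=2, y=5)
  north (north): (x=2, y=5) -> (x=2, y=4)
  east (east): (x=2, y=4) -> (x=3, y=4)
  west (west): (x=3, y=4) -> (x=2, y=4)
Final: (x=2, y=4)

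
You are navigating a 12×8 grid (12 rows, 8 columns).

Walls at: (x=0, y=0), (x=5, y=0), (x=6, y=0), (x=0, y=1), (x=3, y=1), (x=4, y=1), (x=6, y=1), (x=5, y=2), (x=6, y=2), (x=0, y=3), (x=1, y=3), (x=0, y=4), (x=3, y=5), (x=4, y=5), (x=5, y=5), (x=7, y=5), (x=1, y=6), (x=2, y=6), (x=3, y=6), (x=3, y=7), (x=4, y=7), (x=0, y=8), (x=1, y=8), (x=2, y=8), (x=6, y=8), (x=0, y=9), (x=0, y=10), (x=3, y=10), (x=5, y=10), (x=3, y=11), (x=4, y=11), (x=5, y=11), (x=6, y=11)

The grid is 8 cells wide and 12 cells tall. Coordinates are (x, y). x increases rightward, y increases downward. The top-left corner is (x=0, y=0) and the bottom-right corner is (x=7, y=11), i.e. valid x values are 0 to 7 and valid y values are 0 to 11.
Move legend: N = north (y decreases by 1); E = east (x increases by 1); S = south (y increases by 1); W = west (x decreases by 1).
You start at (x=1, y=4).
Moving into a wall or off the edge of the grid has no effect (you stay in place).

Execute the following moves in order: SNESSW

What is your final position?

Answer: Final position: (x=1, y=5)

Derivation:
Start: (x=1, y=4)
  S (south): (x=1, y=4) -> (x=1, y=5)
  N (north): (x=1, y=5) -> (x=1, y=4)
  E (east): (x=1, y=4) -> (x=2, y=4)
  S (south): (x=2, y=4) -> (x=2, y=5)
  S (south): blocked, stay at (x=2, y=5)
  W (west): (x=2, y=5) -> (x=1, y=5)
Final: (x=1, y=5)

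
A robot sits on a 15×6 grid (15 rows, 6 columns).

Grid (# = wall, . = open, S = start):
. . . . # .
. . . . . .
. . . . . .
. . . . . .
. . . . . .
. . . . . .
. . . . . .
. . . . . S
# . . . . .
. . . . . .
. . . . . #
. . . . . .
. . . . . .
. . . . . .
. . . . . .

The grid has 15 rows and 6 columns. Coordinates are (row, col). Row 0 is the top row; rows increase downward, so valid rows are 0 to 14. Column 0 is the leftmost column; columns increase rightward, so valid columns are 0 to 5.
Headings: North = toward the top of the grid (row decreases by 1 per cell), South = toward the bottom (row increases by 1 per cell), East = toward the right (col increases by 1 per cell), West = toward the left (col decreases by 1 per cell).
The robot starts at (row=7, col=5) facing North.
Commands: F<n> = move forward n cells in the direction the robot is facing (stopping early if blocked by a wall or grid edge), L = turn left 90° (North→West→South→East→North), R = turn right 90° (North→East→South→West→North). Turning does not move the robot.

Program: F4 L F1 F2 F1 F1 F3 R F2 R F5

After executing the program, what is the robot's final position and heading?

Start: (row=7, col=5), facing North
  F4: move forward 4, now at (row=3, col=5)
  L: turn left, now facing West
  F1: move forward 1, now at (row=3, col=4)
  F2: move forward 2, now at (row=3, col=2)
  F1: move forward 1, now at (row=3, col=1)
  F1: move forward 1, now at (row=3, col=0)
  F3: move forward 0/3 (blocked), now at (row=3, col=0)
  R: turn right, now facing North
  F2: move forward 2, now at (row=1, col=0)
  R: turn right, now facing East
  F5: move forward 5, now at (row=1, col=5)
Final: (row=1, col=5), facing East

Answer: Final position: (row=1, col=5), facing East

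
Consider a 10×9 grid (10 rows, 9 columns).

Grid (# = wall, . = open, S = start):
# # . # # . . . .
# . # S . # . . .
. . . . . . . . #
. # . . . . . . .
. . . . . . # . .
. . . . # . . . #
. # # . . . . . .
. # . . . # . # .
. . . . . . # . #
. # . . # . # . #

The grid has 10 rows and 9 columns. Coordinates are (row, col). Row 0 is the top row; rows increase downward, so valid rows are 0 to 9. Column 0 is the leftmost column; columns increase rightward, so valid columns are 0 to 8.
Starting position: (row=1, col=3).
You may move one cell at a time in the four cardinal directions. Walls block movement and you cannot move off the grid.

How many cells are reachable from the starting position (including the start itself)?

Answer: Reachable cells: 64

Derivation:
BFS flood-fill from (row=1, col=3):
  Distance 0: (row=1, col=3)
  Distance 1: (row=1, col=4), (row=2, col=3)
  Distance 2: (row=2, col=2), (row=2, col=4), (row=3, col=3)
  Distance 3: (row=2, col=1), (row=2, col=5), (row=3, col=2), (row=3, col=4), (row=4, col=3)
  Distance 4: (row=1, col=1), (row=2, col=0), (row=2, col=6), (row=3, col=5), (row=4, col=2), (row=4, col=4), (row=5, col=3)
  Distance 5: (row=1, col=6), (row=2, col=7), (row=3, col=0), (row=3, col=6), (row=4, col=1), (row=4, col=5), (row=5, col=2), (row=6, col=3)
  Distance 6: (row=0, col=6), (row=1, col=7), (row=3, col=7), (row=4, col=0), (row=5, col=1), (row=5, col=5), (row=6, col=4), (row=7, col=3)
  Distance 7: (row=0, col=5), (row=0, col=7), (row=1, col=8), (row=3, col=8), (row=4, col=7), (row=5, col=0), (row=5, col=6), (row=6, col=5), (row=7, col=2), (row=7, col=4), (row=8, col=3)
  Distance 8: (row=0, col=8), (row=4, col=8), (row=5, col=7), (row=6, col=0), (row=6, col=6), (row=8, col=2), (row=8, col=4), (row=9, col=3)
  Distance 9: (row=6, col=7), (row=7, col=0), (row=7, col=6), (row=8, col=1), (row=8, col=5), (row=9, col=2)
  Distance 10: (row=6, col=8), (row=8, col=0), (row=9, col=5)
  Distance 11: (row=7, col=8), (row=9, col=0)
Total reachable: 64 (grid has 67 open cells total)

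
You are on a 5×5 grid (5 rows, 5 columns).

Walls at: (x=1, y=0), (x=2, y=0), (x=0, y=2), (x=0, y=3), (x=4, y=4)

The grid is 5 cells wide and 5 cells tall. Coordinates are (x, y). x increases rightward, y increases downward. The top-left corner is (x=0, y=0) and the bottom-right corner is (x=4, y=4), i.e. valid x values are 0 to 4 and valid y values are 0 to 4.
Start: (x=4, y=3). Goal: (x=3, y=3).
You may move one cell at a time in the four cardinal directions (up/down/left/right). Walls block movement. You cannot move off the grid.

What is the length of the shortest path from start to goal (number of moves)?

BFS from (x=4, y=3) until reaching (x=3, y=3):
  Distance 0: (x=4, y=3)
  Distance 1: (x=4, y=2), (x=3, y=3)  <- goal reached here
One shortest path (1 moves): (x=4, y=3) -> (x=3, y=3)

Answer: Shortest path length: 1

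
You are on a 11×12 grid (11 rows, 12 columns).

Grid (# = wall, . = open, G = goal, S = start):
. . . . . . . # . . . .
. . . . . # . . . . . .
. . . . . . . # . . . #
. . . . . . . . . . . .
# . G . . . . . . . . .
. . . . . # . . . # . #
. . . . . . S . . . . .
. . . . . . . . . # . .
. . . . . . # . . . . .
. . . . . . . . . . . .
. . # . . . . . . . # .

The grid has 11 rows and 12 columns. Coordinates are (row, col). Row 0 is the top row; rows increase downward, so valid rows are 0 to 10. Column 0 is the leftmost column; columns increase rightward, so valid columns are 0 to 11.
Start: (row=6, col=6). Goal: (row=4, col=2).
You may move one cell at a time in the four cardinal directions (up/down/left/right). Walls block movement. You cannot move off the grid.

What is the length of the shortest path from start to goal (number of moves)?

Answer: Shortest path length: 6

Derivation:
BFS from (row=6, col=6) until reaching (row=4, col=2):
  Distance 0: (row=6, col=6)
  Distance 1: (row=5, col=6), (row=6, col=5), (row=6, col=7), (row=7, col=6)
  Distance 2: (row=4, col=6), (row=5, col=7), (row=6, col=4), (row=6, col=8), (row=7, col=5), (row=7, col=7)
  Distance 3: (row=3, col=6), (row=4, col=5), (row=4, col=7), (row=5, col=4), (row=5, col=8), (row=6, col=3), (row=6, col=9), (row=7, col=4), (row=7, col=8), (row=8, col=5), (row=8, col=7)
  Distance 4: (row=2, col=6), (row=3, col=5), (row=3, col=7), (row=4, col=4), (row=4, col=8), (row=5, col=3), (row=6, col=2), (row=6, col=10), (row=7, col=3), (row=8, col=4), (row=8, col=8), (row=9, col=5), (row=9, col=7)
  Distance 5: (row=1, col=6), (row=2, col=5), (row=3, col=4), (row=3, col=8), (row=4, col=3), (row=4, col=9), (row=5, col=2), (row=5, col=10), (row=6, col=1), (row=6, col=11), (row=7, col=2), (row=7, col=10), (row=8, col=3), (row=8, col=9), (row=9, col=4), (row=9, col=6), (row=9, col=8), (row=10, col=5), (row=10, col=7)
  Distance 6: (row=0, col=6), (row=1, col=7), (row=2, col=4), (row=2, col=8), (row=3, col=3), (row=3, col=9), (row=4, col=2), (row=4, col=10), (row=5, col=1), (row=6, col=0), (row=7, col=1), (row=7, col=11), (row=8, col=2), (row=8, col=10), (row=9, col=3), (row=9, col=9), (row=10, col=4), (row=10, col=6), (row=10, col=8)  <- goal reached here
One shortest path (6 moves): (row=6, col=6) -> (row=6, col=5) -> (row=6, col=4) -> (row=6, col=3) -> (row=6, col=2) -> (row=5, col=2) -> (row=4, col=2)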